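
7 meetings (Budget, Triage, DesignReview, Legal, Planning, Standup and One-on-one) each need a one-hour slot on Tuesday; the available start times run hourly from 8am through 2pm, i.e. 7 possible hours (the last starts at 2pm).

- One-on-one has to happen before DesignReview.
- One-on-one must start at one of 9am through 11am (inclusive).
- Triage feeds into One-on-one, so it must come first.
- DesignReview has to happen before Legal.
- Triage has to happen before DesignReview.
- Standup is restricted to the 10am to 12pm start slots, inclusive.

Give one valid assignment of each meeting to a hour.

Legal=11am; Planning=8am; Standup=10am; DesignReview=10am; Triage=8am; Budget=8am; One-on-one=9am

Checking: Triage(8am) before One-on-one(9am); DesignReview(10am) before Legal(11am); One-on-one(9am) before DesignReview(10am); Triage(8am) before DesignReview(10am); One-on-one=9am in [9am,11am]; Standup=10am in [10am,12pm].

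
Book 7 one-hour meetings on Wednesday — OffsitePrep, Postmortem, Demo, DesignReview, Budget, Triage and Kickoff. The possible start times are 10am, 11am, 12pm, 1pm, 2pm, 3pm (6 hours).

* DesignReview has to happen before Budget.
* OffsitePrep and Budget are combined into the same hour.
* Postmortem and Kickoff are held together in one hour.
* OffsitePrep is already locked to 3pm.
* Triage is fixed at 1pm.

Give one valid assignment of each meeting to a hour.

Postmortem -> 10am; DesignReview -> 10am; Triage -> 1pm; OffsitePrep -> 3pm; Budget -> 3pm; Demo -> 10am; Kickoff -> 10am

Checking: DesignReview(10am) before Budget(3pm); OffsitePrep = Budget = 3pm; Postmortem = Kickoff = 10am; Triage=1pm in [1pm,1pm]; OffsitePrep=3pm in [3pm,3pm].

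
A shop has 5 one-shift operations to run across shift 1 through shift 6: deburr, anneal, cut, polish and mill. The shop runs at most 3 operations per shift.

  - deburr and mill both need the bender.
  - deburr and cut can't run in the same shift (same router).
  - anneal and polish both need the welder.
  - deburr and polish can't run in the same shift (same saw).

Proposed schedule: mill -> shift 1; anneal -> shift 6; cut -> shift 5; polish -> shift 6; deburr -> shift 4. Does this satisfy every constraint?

No — it violates: anneal and polish both need the welder

anneal and polish both need the welder — violated.
deburr and mill both need the bender — holds.
The shop runs at most 3 operations per shift — holds.
deburr and cut can't run in the same shift (same router) — holds.
deburr and polish can't run in the same shift (same saw) — holds.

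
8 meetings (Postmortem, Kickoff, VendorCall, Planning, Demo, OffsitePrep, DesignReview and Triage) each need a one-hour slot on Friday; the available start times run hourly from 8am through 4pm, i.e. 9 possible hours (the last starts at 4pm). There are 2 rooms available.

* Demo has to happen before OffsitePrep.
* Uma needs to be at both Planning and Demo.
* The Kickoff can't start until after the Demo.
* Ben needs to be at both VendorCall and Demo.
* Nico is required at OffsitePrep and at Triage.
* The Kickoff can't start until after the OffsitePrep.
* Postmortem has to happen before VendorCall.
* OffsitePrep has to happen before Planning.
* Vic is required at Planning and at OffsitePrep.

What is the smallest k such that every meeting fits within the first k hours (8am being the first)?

4

The precedence chain requires at least 3 distinct hours.
With at most 2 per hour and 8 meetings, at least 4 hours are needed.
4 works (last occupied hour: 11am): for example DesignReview -> 11am, OffsitePrep -> 9am, Planning -> 10am, Postmortem -> 8am, Triage -> 11am, VendorCall -> 9am, Kickoff -> 10am, Demo -> 8am.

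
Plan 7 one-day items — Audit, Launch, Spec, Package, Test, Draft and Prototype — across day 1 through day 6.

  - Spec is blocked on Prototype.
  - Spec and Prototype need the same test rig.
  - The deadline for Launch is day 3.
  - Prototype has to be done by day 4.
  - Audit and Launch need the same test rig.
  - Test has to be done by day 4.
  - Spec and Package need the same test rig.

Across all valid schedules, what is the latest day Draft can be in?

Draft at day 6 is achievable: Prototype in day 1; Test in day 1; Launch in day 1; Spec in day 2; Package in day 1; Audit in day 2; Draft in day 6.

day 6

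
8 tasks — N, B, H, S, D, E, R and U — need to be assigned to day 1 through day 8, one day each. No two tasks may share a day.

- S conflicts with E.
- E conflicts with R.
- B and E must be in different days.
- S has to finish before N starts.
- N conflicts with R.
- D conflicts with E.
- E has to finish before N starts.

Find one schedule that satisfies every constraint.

N -> day 3, B -> day 4, H -> day 5, U -> day 8, E -> day 2, D -> day 6, R -> day 7, S -> day 1

Checking: S(day 1) before N(day 3); E(day 2) before N(day 3); E(day 2) != R(day 7); D(day 6) != E(day 2); S(day 1) != E(day 2); B(day 4) != E(day 2); N(day 3) != R(day 7); max 1 per day (cap 1).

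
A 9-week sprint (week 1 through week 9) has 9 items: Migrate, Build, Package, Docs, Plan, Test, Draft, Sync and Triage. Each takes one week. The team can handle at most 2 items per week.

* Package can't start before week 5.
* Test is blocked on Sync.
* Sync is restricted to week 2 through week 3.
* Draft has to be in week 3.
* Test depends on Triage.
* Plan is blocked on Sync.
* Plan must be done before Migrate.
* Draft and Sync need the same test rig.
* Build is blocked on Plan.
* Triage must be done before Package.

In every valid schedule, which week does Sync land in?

week 2

Sync's window is week 2–week 3.
Draft is fixed at week 3, and Sync can't share a week with Draft.
So Sync must be week 2.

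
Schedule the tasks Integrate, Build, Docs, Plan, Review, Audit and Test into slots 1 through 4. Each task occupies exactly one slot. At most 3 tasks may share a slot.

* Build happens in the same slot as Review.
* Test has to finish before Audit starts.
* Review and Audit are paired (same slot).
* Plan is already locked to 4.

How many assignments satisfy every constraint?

Splitting on Integrate: it can be 1 (9), 2 (6), 3 (3), 4 (9). Listing each branch's schedules as (Build, Docs, Plan, Review, Audit, Test):
Integrate=1: (2,1,4,2,2,1) (2,3,4,2,2,1) (2,4,4,2,2,1) (3,1,4,3,3,1) (3,1,4,3,3,2) (3,2,4,3,3,1) (3,2,4,3,3,2) (3,4,4,3,3,1) (3,4,4,3,3,2) — 9.
Integrate=2: (3,1,4,3,3,1) (3,1,4,3,3,2) (3,2,4,3,3,1) (3,2,4,3,3,2) (3,4,4,3,3,1) (3,4,4,3,3,2) — 6.
Integrate=3: (2,1,4,2,2,1) (2,3,4,2,2,1) (2,4,4,2,2,1) — 3.
Integrate=4: (2,1,4,2,2,1) (2,3,4,2,2,1) (2,4,4,2,2,1) (3,1,4,3,3,1) (3,1,4,3,3,2) (3,2,4,3,3,1) (3,2,4,3,3,2) (3,4,4,3,3,1) (3,4,4,3,3,2) — 9.
Summing: 9 + 6 + 3 + 9 = 27.

27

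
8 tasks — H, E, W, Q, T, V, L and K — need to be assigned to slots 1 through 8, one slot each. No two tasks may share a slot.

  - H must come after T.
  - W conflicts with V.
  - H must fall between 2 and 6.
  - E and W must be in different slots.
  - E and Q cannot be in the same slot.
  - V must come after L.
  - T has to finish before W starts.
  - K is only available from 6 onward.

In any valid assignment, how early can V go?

Precedence pushes V to at least 2.
V at 2 is achievable: V in 2, E in 7, Q in 8, W in 5, K in 6, H in 4, T in 3, L in 1.

2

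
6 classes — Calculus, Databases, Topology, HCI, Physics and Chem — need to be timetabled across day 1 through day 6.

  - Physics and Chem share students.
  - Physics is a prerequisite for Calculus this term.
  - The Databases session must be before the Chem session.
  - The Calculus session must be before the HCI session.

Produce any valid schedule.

HCI in day 3; Topology in day 1; Databases in day 1; Physics in day 1; Chem in day 2; Calculus in day 2

Checking: Calculus(day 2) before HCI(day 3); Physics(day 1) before Calculus(day 2); Databases(day 1) before Chem(day 2); Physics(day 1) != Chem(day 2).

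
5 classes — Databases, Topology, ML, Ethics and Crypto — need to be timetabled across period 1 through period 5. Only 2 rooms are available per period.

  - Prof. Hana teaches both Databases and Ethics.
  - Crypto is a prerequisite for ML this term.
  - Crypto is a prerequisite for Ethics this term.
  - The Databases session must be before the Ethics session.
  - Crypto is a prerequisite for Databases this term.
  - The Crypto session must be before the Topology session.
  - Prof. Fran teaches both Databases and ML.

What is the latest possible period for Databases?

period 4

Precedence pushes Databases to at least period 2; downstream work caps Databases at period 4.
Databases at period 4 is achievable: Databases -> period 4; Topology -> period 2; Crypto -> period 1; Ethics -> period 5; ML -> period 2.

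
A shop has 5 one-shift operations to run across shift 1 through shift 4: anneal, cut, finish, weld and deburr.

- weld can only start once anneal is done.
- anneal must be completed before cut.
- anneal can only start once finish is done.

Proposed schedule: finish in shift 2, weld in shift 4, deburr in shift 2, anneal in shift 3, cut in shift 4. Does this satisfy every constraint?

anneal must be completed before cut — holds.
weld can only start once anneal is done — holds.
anneal can only start once finish is done — holds.

Yes, all constraints hold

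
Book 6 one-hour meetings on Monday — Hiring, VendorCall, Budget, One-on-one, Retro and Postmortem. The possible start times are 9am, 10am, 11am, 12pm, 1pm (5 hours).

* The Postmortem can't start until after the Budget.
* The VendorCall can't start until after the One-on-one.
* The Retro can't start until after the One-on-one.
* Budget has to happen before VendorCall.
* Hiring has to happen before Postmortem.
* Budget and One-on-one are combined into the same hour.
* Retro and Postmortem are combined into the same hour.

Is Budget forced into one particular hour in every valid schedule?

No

Budget can be 9am (e.g. Budget in 9am; Postmortem in 10am; VendorCall in 10am; Hiring in 9am; Retro in 10am; One-on-one in 9am) or 10am (e.g. Budget=10am, One-on-one=10am, Hiring=9am, Retro=11am, VendorCall=11am, Postmortem=11am).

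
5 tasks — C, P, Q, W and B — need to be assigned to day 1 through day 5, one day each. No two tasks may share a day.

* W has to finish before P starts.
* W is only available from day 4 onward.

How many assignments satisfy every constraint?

Splitting on C: it can be day 1 (2), day 2 (2), day 3 (2). Listing each branch's schedules as (P, Q, W, B) by day number:
C=day 1: (5,2,4,3) (5,3,4,2) — 2.
C=day 2: (5,1,4,3) (5,3,4,1) — 2.
C=day 3: (5,1,4,2) (5,2,4,1) — 2.
Summing: 2 + 2 + 2 = 6.

6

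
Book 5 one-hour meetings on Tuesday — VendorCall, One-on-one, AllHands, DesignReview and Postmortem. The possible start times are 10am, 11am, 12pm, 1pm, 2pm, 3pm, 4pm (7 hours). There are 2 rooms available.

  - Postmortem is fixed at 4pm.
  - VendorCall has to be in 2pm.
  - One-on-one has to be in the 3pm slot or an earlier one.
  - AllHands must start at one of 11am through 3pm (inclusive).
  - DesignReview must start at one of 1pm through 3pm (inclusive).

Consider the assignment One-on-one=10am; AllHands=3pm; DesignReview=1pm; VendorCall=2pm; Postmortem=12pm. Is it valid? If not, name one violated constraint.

VendorCall has to be in 2pm — holds.
Postmortem is fixed at 4pm — violated.
DesignReview must start at one of 1pm through 3pm (inclusive) — holds.
One-on-one has to be in the 3pm slot or an earlier one — holds.
AllHands must start at one of 11am through 3pm (inclusive) — holds.
There are 2 rooms available — holds.

No. Postmortem is fixed at 4pm is not satisfied.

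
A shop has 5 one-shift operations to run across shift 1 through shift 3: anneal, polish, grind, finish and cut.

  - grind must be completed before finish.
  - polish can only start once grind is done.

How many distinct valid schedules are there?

Splitting on anneal: it can be shift 1 (15), shift 2 (15), shift 3 (15). Listing each branch's schedules as (polish, grind, finish, cut) by shift number:
anneal=shift 1: (2,1,2,1) (2,1,2,2) (2,1,2,3) (2,1,3,1) (2,1,3,2) (2,1,3,3) (3,1,2,1) (3,1,2,2) (3,1,2,3) (3,1,3,1) (3,1,3,2) (3,1,3,3) (3,2,3,1) (3,2,3,2) (3,2,3,3) — 15.
anneal=shift 2: (2,1,2,1) (2,1,2,2) (2,1,2,3) (2,1,3,1) (2,1,3,2) (2,1,3,3) (3,1,2,1) (3,1,2,2) (3,1,2,3) (3,1,3,1) (3,1,3,2) (3,1,3,3) (3,2,3,1) (3,2,3,2) (3,2,3,3) — 15.
anneal=shift 3: (2,1,2,1) (2,1,2,2) (2,1,2,3) (2,1,3,1) (2,1,3,2) (2,1,3,3) (3,1,2,1) (3,1,2,2) (3,1,2,3) (3,1,3,1) (3,1,3,2) (3,1,3,3) (3,2,3,1) (3,2,3,2) (3,2,3,3) — 15.
Summing: 15 + 15 + 15 = 45.

45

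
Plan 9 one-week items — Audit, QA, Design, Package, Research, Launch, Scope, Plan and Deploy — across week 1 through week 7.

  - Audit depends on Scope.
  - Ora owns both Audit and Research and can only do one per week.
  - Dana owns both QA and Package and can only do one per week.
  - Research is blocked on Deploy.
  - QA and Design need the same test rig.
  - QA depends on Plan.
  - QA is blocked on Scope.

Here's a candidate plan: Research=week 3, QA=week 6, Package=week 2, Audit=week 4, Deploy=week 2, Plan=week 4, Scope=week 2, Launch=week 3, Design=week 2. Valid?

Yes

Dana owns both QA and Package and can only do one per week — holds.
QA depends on Plan — holds.
QA is blocked on Scope — holds.
QA and Design need the same test rig — holds.
Ora owns both Audit and Research and can only do one per week — holds.
Research is blocked on Deploy — holds.
Audit depends on Scope — holds.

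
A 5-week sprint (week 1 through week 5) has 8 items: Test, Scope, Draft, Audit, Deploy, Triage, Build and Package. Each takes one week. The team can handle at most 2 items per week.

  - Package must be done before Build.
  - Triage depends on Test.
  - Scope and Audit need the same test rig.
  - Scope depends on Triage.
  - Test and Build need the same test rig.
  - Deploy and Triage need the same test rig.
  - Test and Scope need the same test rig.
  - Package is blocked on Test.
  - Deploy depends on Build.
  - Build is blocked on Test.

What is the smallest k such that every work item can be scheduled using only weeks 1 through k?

4

The precedence chain requires at least 4 distinct weeks.
With at most 2 per week and 8 work items, at least 4 weeks are needed.
4 works (last occupied week: week 4): for example Scope=week 3; Package=week 2; Build=week 3; Test=week 1; Deploy=week 4; Audit=week 4; Draft=week 1; Triage=week 2.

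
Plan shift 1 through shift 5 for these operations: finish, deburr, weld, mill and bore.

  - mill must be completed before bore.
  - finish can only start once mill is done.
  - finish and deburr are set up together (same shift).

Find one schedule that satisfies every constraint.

finish=shift 2; bore=shift 2; mill=shift 1; weld=shift 1; deburr=shift 2

Checking: mill(shift 1) before finish(shift 2); mill(shift 1) before bore(shift 2); finish = deburr = shift 2.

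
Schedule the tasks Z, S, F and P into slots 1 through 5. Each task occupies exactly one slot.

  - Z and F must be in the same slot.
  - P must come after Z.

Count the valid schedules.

50

Splitting on Z: it can be 1 (20), 2 (15), 3 (10), 4 (5). Listing each branch's schedules as (S, F, P):
Z=1: (1,1,2) (1,1,3) (1,1,4) (1,1,5) (2,1,2) (2,1,3) (2,1,4) (2,1,5) (3,1,2) (3,1,3) (3,1,4) (3,1,5) (4,1,2) (4,1,3) (4,1,4) (4,1,5) (5,1,2) (5,1,3) (5,1,4) (5,1,5) — 20.
Z=2: (1,2,3) (1,2,4) (1,2,5) (2,2,3) (2,2,4) (2,2,5) (3,2,3) (3,2,4) (3,2,5) (4,2,3) (4,2,4) (4,2,5) (5,2,3) (5,2,4) (5,2,5) — 15.
Z=3: (1,3,4) (1,3,5) (2,3,4) (2,3,5) (3,3,4) (3,3,5) (4,3,4) (4,3,5) (5,3,4) (5,3,5) — 10.
Z=4: (1,4,5) (2,4,5) (3,4,5) (4,4,5) (5,4,5) — 5.
Summing: 20 + 15 + 10 + 5 = 50.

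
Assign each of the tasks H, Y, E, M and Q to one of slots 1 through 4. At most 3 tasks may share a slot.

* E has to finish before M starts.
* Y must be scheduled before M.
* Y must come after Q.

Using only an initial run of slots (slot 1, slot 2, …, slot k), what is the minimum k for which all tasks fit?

3 slots

The precedence chain requires at least 3 distinct slots.
With at most 3 per slot and 5 tasks, at least 2 slots are needed.
3 works (last occupied slot: 3): for example E=1, Y=2, H=1, Q=1, M=3.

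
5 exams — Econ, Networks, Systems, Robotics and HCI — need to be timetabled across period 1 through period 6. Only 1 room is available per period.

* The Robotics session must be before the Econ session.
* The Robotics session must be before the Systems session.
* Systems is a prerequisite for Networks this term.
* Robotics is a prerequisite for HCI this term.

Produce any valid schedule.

Robotics in period 1; Networks in period 4; HCI in period 5; Systems in period 2; Econ in period 3

Checking: Robotics(period 1) before Systems(period 2); Robotics(period 1) before Econ(period 3); Robotics(period 1) before HCI(period 5); Systems(period 2) before Networks(period 4); max 1 per period (cap 1).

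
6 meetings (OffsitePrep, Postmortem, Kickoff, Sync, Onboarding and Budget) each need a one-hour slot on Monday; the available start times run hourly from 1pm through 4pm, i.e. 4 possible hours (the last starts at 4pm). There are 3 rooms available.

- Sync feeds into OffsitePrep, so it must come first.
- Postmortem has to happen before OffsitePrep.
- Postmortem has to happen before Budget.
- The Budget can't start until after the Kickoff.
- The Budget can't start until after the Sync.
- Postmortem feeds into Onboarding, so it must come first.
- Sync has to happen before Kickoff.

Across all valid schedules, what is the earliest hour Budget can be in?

3pm

Precedence pushes Budget to at least 3pm.
Budget at 3pm is achievable: Kickoff=2pm; OffsitePrep=2pm; Sync=1pm; Budget=3pm; Onboarding=2pm; Postmortem=1pm.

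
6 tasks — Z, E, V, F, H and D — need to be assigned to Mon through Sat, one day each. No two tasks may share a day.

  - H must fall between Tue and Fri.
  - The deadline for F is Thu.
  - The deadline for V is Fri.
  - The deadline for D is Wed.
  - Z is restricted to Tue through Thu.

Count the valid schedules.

24

Splitting on Z: it can be Tue (7), Wed (7), Thu (10). Listing each branch's schedules as (E, V, F, H, D):
Z=Tue: (Sat,Mon,Thu,Fri,Wed) (Sat,Wed,Thu,Fri,Mon) (Sat,Thu,Mon,Fri,Wed) (Sat,Thu,Wed,Fri,Mon) (Sat,Fri,Mon,Thu,Wed) (Sat,Fri,Wed,Thu,Mon) (Sat,Fri,Thu,Wed,Mon) — 7.
Z=Wed: (Sat,Mon,Thu,Fri,Tue) (Sat,Tue,Thu,Fri,Mon) (Sat,Thu,Mon,Fri,Tue) (Sat,Thu,Tue,Fri,Mon) (Sat,Fri,Mon,Thu,Tue) (Sat,Fri,Tue,Thu,Mon) (Sat,Fri,Thu,Tue,Mon) — 7.
Z=Thu: (Sat,Mon,Tue,Fri,Wed) (Sat,Mon,Wed,Fri,Tue) (Sat,Tue,Mon,Fri,Wed) (Sat,Tue,Wed,Fri,Mon) (Sat,Wed,Mon,Fri,Tue) (Sat,Wed,Tue,Fri,Mon) (Sat,Fri,Mon,Tue,Wed) (Sat,Fri,Mon,Wed,Tue) (Sat,Fri,Tue,Wed,Mon) (Sat,Fri,Wed,Tue,Mon) — 10.
Summing: 7 + 7 + 10 = 24.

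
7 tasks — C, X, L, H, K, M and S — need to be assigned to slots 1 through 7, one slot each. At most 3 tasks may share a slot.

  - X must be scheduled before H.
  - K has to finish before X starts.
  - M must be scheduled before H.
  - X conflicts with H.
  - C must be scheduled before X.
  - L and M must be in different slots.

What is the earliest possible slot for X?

2

Precedence pushes X to at least 2; downstream work caps X at 6.
X at 2 is achievable: C -> 1, L -> 2, K -> 1, X -> 2, M -> 1, H -> 3, S -> 2.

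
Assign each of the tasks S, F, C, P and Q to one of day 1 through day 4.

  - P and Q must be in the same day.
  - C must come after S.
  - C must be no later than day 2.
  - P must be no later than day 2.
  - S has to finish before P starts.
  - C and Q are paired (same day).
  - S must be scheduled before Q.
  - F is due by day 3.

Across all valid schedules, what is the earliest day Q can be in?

Precedence pushes Q to at least day 2; Q must be in the same day as C, which can't be after day 2, so Q is at most day 2.
Q at day 2 is achievable: P=day 2; F=day 1; Q=day 2; C=day 2; S=day 1.

day 2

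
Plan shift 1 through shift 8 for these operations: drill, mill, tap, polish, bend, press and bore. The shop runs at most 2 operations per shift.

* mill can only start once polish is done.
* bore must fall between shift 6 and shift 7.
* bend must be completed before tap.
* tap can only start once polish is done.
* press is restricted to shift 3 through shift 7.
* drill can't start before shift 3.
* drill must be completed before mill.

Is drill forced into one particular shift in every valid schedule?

drill can be shift 3 (e.g. tap=shift 2, bend=shift 1, mill=shift 4, bore=shift 6, drill=shift 3, polish=shift 1, press=shift 3) or shift 4 (e.g. drill=shift 4, tap=shift 2, bore=shift 6, press=shift 3, bend=shift 1, polish=shift 1, mill=shift 5).

No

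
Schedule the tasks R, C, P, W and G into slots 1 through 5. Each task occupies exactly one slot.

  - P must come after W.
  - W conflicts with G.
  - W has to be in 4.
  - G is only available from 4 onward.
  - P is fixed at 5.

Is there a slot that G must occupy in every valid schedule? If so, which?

G's window is 4–5.
W is fixed at 4, and G can't share a slot with W.
So G must be 5.

5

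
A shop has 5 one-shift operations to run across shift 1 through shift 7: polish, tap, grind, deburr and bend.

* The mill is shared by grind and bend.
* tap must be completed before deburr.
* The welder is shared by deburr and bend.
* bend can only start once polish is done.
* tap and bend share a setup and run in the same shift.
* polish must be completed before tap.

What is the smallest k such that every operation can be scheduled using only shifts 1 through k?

The precedence chain requires at least 3 distinct shifts.
3 works (last occupied shift: shift 3): for example deburr in shift 3, grind in shift 1, polish in shift 1, tap in shift 2, bend in shift 2.

3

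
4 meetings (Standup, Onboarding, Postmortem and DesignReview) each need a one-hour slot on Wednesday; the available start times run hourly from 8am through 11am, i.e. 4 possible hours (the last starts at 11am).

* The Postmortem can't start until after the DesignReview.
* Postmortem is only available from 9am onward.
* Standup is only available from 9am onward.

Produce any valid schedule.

Postmortem in 9am; DesignReview in 8am; Onboarding in 8am; Standup in 9am

Checking: DesignReview(8am) before Postmortem(9am); Postmortem=9am in [9am,11am]; Standup=9am in [9am,11am].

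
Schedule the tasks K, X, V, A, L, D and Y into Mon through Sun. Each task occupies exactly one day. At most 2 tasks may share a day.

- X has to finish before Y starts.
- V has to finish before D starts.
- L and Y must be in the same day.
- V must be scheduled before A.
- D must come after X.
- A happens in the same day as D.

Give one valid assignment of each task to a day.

A=Tue; V=Mon; Y=Wed; X=Mon; D=Tue; K=Thu; L=Wed

Checking: V(Mon) before A(Tue); V(Mon) before D(Tue); X(Mon) before D(Tue); X(Mon) before Y(Wed); A = D = Tue; L = Y = Wed; max 2 per day (cap 2).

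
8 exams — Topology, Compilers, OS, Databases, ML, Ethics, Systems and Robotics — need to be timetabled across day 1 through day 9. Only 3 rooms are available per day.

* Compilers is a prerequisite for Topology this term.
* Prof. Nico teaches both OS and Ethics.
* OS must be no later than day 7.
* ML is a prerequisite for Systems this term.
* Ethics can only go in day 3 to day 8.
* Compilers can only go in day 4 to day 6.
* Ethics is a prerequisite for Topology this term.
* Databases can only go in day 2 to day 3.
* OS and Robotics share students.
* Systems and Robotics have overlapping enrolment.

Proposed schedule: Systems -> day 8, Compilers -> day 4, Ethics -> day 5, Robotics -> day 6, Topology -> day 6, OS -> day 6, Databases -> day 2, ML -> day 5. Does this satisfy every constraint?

Invalid. OS and Robotics share students.

Ethics is a prerequisite for Topology this term — holds.
Systems and Robotics have overlapping enrolment — holds.
Databases can only go in day 2 to day 3 — holds.
Compilers is a prerequisite for Topology this term — holds.
OS must be no later than day 7 — holds.
Compilers can only go in day 4 to day 6 — holds.
Only 3 rooms are available per day — holds.
OS and Robotics share students — violated.
Ethics can only go in day 3 to day 8 — holds.
ML is a prerequisite for Systems this term — holds.
Prof. Nico teaches both OS and Ethics — holds.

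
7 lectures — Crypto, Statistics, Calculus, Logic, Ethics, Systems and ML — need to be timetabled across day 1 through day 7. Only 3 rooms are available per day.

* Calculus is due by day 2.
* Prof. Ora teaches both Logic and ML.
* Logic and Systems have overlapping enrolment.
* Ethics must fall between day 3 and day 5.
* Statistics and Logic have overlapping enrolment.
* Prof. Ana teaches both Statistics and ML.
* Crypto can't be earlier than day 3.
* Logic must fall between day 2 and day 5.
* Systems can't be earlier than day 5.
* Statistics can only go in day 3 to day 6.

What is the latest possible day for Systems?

day 7

Systems is available from day 5.
Systems at day 7 is achievable: Crypto in day 3, ML in day 1, Logic in day 2, Statistics in day 3, Calculus in day 1, Ethics in day 3, Systems in day 7.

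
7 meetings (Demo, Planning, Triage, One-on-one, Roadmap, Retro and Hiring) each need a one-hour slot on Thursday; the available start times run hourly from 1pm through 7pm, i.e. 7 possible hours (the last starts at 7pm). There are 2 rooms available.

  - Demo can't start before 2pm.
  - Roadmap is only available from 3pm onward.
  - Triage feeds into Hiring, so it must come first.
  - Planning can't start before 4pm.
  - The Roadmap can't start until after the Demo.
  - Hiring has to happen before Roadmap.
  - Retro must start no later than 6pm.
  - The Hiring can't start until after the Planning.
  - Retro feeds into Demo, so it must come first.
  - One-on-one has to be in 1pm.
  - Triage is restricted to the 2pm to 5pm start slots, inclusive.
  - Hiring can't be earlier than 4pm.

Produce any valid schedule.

Triage=2pm; One-on-one=1pm; Roadmap=6pm; Planning=4pm; Hiring=5pm; Demo=2pm; Retro=1pm

Checking: Planning(4pm) before Hiring(5pm); Retro(1pm) before Demo(2pm); Demo(2pm) before Roadmap(6pm); Hiring(5pm) before Roadmap(6pm); Triage(2pm) before Hiring(5pm); Hiring=5pm in [4pm,7pm]; Roadmap=6pm in [3pm,7pm]; Demo=2pm in [2pm,7pm]; One-on-one=1pm in [1pm,1pm]; Retro=1pm in [1pm,6pm]; Planning=4pm in [4pm,7pm]; Triage=2pm in [2pm,5pm]; max 2 per hour (cap 2).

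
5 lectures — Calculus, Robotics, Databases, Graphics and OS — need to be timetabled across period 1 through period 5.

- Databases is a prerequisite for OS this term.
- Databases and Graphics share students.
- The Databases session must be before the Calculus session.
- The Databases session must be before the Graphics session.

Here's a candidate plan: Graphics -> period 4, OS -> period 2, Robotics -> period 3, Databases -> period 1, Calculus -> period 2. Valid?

Valid

Databases is a prerequisite for OS this term — holds.
Databases and Graphics share students — holds.
The Databases session must be before the Calculus session — holds.
The Databases session must be before the Graphics session — holds.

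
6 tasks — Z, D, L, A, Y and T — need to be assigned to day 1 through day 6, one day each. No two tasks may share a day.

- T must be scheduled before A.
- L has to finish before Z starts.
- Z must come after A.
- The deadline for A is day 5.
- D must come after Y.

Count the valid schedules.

45

Splitting on Z: it can be day 4 (3), day 5 (12), day 6 (30). Listing each branch's schedules as (D, L, A, Y, T) by day number:
Z=day 4: (6,1,3,5,2) (6,2,3,5,1) (6,3,2,5,1) — 3.
Z=day 5: (6,1,3,4,2) (6,1,4,2,3) (6,1,4,3,2) (6,2,3,4,1) (6,2,4,1,3) (6,2,4,3,1) (6,3,2,4,1) (6,3,4,1,2) (6,3,4,2,1) (6,4,2,3,1) (6,4,3,1,2) (6,4,3,2,1) — 12.
Z=day 6: (2,3,5,1,4) (2,4,5,1,3) (2,5,4,1,3) (3,1,5,2,4) (3,2,5,1,4) (3,4,5,1,2) (3,4,5,2,1) (3,5,4,1,2) (3,5,4,2,1) (4,1,5,2,3) (4,1,5,3,2) (4,2,5,1,3) (4,2,5,3,1) (4,3,5,1,2) (4,3,5,2,1) (4,5,2,3,1) (4,5,3,1,2) (4,5,3,2,1) (5,1,3,4,2) (5,1,4,2,3) (5,1,4,3,2) (5,2,3,4,1) (5,2,4,1,3) (5,2,4,3,1) (5,3,2,4,1) (5,3,4,1,2) (5,3,4,2,1) (5,4,2,3,1) (5,4,3,1,2) (5,4,3,2,1) — 30.
Summing: 3 + 12 + 30 = 45.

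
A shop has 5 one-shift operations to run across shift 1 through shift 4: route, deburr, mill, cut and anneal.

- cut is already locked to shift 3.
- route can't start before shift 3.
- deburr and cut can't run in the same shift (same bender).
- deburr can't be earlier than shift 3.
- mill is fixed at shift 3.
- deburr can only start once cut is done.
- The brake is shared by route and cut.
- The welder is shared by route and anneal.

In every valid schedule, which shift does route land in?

route's window is shift 3–shift 4.
cut is fixed at shift 3, and route can't share a shift with cut.
So route must be shift 4.

shift 4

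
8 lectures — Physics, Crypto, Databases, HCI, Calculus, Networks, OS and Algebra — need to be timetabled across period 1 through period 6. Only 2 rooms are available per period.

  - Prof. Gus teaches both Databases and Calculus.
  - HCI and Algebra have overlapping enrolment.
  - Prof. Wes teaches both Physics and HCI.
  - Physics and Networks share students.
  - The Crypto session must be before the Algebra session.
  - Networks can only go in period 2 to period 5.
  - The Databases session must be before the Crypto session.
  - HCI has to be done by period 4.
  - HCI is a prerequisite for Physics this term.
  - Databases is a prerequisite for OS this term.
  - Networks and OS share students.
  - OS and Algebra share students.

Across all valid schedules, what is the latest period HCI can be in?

HCI's own window allows nothing later than period 4.
HCI at period 4 is achievable: Databases=period 1, Crypto=period 2, Physics=period 5, OS=period 3, Algebra=period 5, Networks=period 2, Calculus=period 3, HCI=period 4.

period 4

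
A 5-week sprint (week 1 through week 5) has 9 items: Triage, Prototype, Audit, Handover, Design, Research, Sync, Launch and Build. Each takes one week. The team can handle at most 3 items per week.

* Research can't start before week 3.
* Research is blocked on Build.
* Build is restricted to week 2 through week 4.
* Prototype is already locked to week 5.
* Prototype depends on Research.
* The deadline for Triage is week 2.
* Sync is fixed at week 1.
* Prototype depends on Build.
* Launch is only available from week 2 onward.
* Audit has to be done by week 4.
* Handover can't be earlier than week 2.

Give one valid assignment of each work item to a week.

Launch -> week 2, Design -> week 3, Prototype -> week 5, Audit -> week 1, Research -> week 3, Handover -> week 2, Triage -> week 1, Sync -> week 1, Build -> week 2

Checking: Research(week 3) before Prototype(week 5); Build(week 2) before Prototype(week 5); Build(week 2) before Research(week 3); Audit=week 1 in [week 1,week 4]; Triage=week 1 in [week 1,week 2]; Handover=week 2 in [week 2,week 5]; Research=week 3 in [week 3,week 5]; Prototype=week 5 in [week 5,week 5]; Launch=week 2 in [week 2,week 5]; Build=week 2 in [week 2,week 4]; Sync=week 1 in [week 1,week 1]; max 3 per week (cap 3).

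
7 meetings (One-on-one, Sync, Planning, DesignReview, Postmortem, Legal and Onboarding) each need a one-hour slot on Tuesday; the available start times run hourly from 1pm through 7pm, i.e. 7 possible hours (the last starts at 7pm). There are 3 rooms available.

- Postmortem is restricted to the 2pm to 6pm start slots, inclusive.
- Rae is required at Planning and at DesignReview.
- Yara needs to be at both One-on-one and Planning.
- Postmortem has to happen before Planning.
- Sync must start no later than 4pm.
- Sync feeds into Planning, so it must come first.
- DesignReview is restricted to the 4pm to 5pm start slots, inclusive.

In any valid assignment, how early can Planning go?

3pm

Precedence pushes Planning to at least 3pm.
Planning at 3pm is achievable: Postmortem -> 2pm; Sync -> 1pm; Legal -> 1pm; DesignReview -> 4pm; Planning -> 3pm; One-on-one -> 1pm; Onboarding -> 2pm.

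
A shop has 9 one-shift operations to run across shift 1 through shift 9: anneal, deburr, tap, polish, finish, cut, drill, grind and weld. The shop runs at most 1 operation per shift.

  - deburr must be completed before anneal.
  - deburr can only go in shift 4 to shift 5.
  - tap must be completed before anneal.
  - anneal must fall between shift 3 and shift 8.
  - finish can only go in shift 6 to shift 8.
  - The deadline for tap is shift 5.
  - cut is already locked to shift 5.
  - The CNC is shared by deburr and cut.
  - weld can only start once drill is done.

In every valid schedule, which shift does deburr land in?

deburr's window is shift 4–shift 5.
cut is fixed at shift 5, and deburr can't share a shift with cut.
So deburr must be shift 4.

shift 4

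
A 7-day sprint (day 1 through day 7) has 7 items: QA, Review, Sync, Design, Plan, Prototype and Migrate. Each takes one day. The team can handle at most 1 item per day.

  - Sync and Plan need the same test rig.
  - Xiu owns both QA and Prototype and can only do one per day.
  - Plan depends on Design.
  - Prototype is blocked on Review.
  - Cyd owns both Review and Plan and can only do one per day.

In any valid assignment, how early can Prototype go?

day 2

Precedence pushes Prototype to at least day 2.
Prototype at day 2 is achievable: QA in day 5; Migrate in day 7; Review in day 1; Plan in day 4; Sync in day 6; Design in day 3; Prototype in day 2.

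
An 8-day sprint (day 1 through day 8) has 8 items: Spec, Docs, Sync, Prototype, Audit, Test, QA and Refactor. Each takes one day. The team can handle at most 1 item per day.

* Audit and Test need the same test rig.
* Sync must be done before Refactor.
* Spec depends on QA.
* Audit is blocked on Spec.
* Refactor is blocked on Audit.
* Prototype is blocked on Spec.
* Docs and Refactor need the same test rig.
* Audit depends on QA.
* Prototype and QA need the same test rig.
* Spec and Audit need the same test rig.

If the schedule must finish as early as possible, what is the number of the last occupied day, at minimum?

8

The precedence chain requires at least 4 distinct days.
With at most 1 per day and 8 tasks, at least 8 days are needed.
8 works (last occupied day: day 8): for example Audit=day 3, Spec=day 2, Refactor=day 5, Sync=day 4, QA=day 1, Prototype=day 6, Test=day 8, Docs=day 7.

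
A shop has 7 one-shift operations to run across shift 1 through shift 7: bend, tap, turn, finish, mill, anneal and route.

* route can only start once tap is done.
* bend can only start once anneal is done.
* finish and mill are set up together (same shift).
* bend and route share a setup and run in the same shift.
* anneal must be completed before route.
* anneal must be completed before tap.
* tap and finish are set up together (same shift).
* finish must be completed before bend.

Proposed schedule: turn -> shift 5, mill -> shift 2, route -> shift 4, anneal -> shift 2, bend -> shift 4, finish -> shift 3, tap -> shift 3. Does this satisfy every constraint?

anneal must be completed before tap — holds.
tap and finish are set up together (same shift) — holds.
finish and mill are set up together (same shift) — violated.
anneal must be completed before route — holds.
route can only start once tap is done — holds.
bend and route share a setup and run in the same shift — holds.
bend can only start once anneal is done — holds.
finish must be completed before bend — holds.

No — it violates: finish and mill are set up together (same shift)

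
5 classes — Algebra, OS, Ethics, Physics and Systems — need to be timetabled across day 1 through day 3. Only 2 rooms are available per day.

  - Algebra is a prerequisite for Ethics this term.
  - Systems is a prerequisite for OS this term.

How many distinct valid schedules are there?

Splitting on Algebra: it can be day 1 (10), day 2 (5). Listing each branch's schedules as (OS, Ethics, Physics, Systems) by day number:
Algebra=day 1: (2,2,3,1) (2,3,2,1) (2,3,3,1) (3,2,1,2) (3,2,2,1) (3,2,3,1) (3,2,3,2) (3,3,1,2) (3,3,2,1) (3,3,2,2) — 10.
Algebra=day 2: (2,3,1,1) (2,3,3,1) (3,3,1,1) (3,3,1,2) (3,3,2,1) — 5.
Summing: 10 + 5 = 15.

15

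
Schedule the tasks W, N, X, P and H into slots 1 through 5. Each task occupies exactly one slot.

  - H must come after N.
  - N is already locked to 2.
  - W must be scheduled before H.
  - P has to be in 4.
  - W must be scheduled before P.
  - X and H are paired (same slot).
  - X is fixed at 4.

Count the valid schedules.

3

Enumerating: X in 4; N in 2; W in 1; H in 4; P in 4 | N -> 2, W -> 2, P -> 4, H -> 4, X -> 4 | N in 2; H in 4; P in 4; W in 3; X in 4.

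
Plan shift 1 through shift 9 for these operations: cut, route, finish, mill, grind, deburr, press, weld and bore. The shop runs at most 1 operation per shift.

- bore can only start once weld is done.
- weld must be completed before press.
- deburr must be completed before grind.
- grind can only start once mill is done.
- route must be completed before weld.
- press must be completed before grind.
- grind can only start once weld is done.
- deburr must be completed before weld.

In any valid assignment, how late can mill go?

shift 8

Downstream work caps mill at shift 8.
mill at shift 8 is achievable: finish -> shift 7, press -> shift 4, weld -> shift 3, cut -> shift 6, route -> shift 2, bore -> shift 5, mill -> shift 8, grind -> shift 9, deburr -> shift 1.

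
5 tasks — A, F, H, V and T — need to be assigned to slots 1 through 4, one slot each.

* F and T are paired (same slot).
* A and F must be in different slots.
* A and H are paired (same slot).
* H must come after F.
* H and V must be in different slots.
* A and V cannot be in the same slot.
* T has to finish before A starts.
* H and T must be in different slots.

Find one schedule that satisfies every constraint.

H in 2; T in 1; F in 1; V in 1; A in 2

Checking: T(1) before A(2); F(1) before H(2); H(2) != T(1); A(2) != V(1); A(2) != F(1); H(2) != V(1); A = H = 2; F = T = 1.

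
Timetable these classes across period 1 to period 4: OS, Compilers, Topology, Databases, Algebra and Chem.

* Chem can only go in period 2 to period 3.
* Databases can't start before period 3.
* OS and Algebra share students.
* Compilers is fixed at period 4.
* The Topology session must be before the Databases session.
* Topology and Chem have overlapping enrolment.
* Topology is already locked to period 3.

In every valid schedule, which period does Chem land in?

period 2

Chem's window is period 2–period 3.
Topology is fixed at period 3, and Chem can't share a period with Topology.
So Chem must be period 2.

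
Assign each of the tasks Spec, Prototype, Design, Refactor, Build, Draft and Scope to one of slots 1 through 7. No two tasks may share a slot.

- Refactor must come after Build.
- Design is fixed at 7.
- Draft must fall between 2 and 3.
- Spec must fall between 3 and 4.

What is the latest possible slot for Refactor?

Precedence pushes Refactor to at least 2.
Refactor at 6 is achievable: Refactor -> 6, Spec -> 3, Draft -> 2, Prototype -> 4, Scope -> 5, Build -> 1, Design -> 7.
Nothing later works — the capacity limit rule out every slot after 6.

6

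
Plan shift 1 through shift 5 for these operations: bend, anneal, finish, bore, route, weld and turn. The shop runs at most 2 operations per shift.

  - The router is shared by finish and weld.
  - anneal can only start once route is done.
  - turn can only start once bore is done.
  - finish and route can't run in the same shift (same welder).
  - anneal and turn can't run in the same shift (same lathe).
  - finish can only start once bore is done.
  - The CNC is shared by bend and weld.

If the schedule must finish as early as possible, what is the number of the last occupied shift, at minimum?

The precedence chain requires at least 2 distinct shifts.
With at most 2 per shift and 7 operations, at least 4 shifts are needed.
4 works (last occupied shift: shift 4): for example route=shift 1, anneal=shift 2, bore=shift 1, bend=shift 3, finish=shift 2, turn=shift 3, weld=shift 4.

4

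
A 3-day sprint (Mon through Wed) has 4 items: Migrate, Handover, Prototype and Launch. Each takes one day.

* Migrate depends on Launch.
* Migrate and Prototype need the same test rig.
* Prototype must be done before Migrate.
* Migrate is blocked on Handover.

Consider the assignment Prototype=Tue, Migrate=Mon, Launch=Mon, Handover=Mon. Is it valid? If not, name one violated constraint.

Migrate is blocked on Handover — violated.
Migrate depends on Launch — violated.
Migrate and Prototype need the same test rig — holds.
Prototype must be done before Migrate — violated.

No — it violates: Prototype must be done before Migrate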